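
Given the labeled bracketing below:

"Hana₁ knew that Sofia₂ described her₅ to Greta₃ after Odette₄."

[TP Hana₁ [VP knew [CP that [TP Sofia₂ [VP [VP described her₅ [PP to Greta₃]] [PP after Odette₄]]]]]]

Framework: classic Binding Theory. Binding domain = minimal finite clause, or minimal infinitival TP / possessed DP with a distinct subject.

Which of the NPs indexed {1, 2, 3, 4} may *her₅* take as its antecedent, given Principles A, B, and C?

*her* is a pronoun, so Principle B applies: it must be free in its binding domain.
Binding domain of *her₅*: the embedded TP, whose subject is Sofia₂.
*Hana₁* c-commands the pronoun but from outside its binding domain, and is not c-commanded by it → coindexation permitted.
*Sofia₂* c-commands the pronoun within its binding domain → coindexation would violate Principle B.
*Greta₃*: the pronoun c-commands this R-expression → coindexation would violate Principle C on *Greta₃*.
*Odette₄* and the pronoun do not c-command one another → neither Principle B nor Principle C is at stake; coindexation permitted.

{1, 4}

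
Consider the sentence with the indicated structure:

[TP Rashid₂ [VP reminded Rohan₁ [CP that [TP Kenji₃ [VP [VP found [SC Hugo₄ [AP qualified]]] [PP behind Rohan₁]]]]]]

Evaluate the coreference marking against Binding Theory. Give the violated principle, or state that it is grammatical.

Principle C

The two coindexed NPs are *Rohan₁* (the lower occurrence) and *Rohan₁* (the higher occurrence).
*Rohan₁* (the lower occurrence) is an R-expression. Principle C requires it to be free everywhere.
*Rohan₁* (the higher occurrence) c-commands it and carries the same index.
The R-expression is bound → Principle C violation.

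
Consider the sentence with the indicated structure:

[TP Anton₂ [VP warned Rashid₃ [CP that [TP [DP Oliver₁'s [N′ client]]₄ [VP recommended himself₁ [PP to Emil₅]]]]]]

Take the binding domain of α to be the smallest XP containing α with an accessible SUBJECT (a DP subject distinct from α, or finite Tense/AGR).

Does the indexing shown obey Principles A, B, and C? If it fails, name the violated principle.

The two coindexed NPs are *Oliver₁* and *himself₁*.
*himself₁* is an anaphor. Principle A requires it to be bound within its binding domain — the embedded TP, whose subject is [Oliver₁'s client]₄.
Within that domain it is c-commanded by *[Oliver₁'s client]₄*, which does not share its index.
*Oliver₁* does not c-command the anaphor at all.
The anaphor is unbound in its domain → Principle A violation.

Principle A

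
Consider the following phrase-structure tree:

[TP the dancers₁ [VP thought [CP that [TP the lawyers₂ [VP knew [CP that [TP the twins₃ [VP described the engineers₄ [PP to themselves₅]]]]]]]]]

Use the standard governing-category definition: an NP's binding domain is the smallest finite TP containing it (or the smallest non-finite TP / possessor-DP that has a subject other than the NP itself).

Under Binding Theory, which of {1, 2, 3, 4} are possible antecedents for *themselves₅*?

*themselves* is an anaphor, so Principle A applies: it must be bound in its binding domain.
Binding domain of *themselves₅*: the embedded TP, whose subject is the twins₃.
*the dancers₁* c-commands the anaphor but is outside its binding domain → cannot satisfy Principle A.
*the lawyers₂* c-commands the anaphor but is outside its binding domain → cannot satisfy Principle A.
*the twins₃* c-commands the anaphor within its binding domain → licit binder.
*the engineers₄* c-commands the anaphor within its binding domain → licit binder.

{3, 4}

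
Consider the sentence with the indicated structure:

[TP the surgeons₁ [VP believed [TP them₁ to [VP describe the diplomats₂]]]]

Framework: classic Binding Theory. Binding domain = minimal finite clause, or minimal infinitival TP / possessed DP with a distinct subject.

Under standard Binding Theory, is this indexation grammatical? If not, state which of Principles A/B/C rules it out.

The two coindexed NPs are *the surgeons₁* and *them₁*.
*them₁* is a pronoun. Its binding domain is the matrix TP, whose subject is the surgeons₁.
*the surgeons₁* c-commands it within that domain and carries the same index.
The pronoun is locally bound → Principle B violation.

Principle B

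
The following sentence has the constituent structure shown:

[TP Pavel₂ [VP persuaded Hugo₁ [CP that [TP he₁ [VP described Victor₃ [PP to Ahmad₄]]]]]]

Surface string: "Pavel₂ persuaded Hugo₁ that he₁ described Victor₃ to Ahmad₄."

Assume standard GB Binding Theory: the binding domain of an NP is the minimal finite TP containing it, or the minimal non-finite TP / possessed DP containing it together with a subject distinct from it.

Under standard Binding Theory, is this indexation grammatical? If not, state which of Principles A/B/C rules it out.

The two coindexed NPs are *Hugo₁* and *he₁*.
*he₁* is a pronoun; nothing c-commands it within its binding domain (the embedded TP.), so Principle B holds trivially.
*Hugo₁* is an R-expression; *he₁* does not c-command it, and no other NP shares its index, so Principle C is satisfied.
All principles are respected.

grammatical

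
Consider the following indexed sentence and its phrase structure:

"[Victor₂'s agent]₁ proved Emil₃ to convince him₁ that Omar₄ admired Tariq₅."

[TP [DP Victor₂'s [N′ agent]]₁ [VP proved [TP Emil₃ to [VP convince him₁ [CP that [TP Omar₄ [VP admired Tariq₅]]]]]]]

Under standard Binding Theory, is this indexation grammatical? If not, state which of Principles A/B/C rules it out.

The two coindexed NPs are *[Victor₂'s agent]₁* and *him₁*.
*him₁* is a pronoun; its binding domain is the embedded TP, whose subject is Emil₃. Within that domain it is c-commanded only by *Emil₃*, which carries a different index — the pronoun is free locally, so Principle B holds.
*[Victor₂'s agent]₁* is an R-expression; *him₁* does not c-command it, and no other NP shares its index, so Principle C is satisfied.
All principles are respected.

grammatical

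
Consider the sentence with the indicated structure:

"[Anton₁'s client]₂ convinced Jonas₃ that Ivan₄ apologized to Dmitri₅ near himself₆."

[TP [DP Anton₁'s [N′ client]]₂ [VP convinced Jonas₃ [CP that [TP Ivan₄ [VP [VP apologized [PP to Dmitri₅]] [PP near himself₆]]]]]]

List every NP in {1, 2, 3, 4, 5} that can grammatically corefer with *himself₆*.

{4}

*himself* is an anaphor, so Principle A applies: it must be bound in its binding domain.
Binding domain of *himself₆*: the embedded TP, whose subject is Ivan₄.
*Anton₁* does not c-command the anaphor → cannot bind it.
*[Anton₁'s client]₂* c-commands the anaphor but is outside its binding domain → cannot satisfy Principle A.
*Jonas₃* c-commands the anaphor but is outside its binding domain → cannot satisfy Principle A.
*Ivan₄* c-commands the anaphor within its binding domain → licit binder.
*Dmitri₅* does not c-command the anaphor → cannot bind it.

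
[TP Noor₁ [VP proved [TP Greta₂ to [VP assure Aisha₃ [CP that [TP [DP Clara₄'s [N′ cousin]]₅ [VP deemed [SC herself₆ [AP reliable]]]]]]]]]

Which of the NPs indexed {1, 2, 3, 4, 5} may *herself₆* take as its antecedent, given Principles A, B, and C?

{5}

*herself* is an anaphor, so Principle A applies: it must be bound in its binding domain.
Binding domain of *herself₆*: the embedded TP, whose subject is [Clara₄'s cousin]₅.
*Noor₁* c-commands the anaphor but is outside its binding domain → cannot satisfy Principle A.
*Greta₂* c-commands the anaphor but is outside its binding domain → cannot satisfy Principle A.
*Aisha₃* c-commands the anaphor but is outside its binding domain → cannot satisfy Principle A.
*Clara₄* does not c-command the anaphor → cannot bind it.
*[Clara₄'s cousin]₅* c-commands the anaphor within its binding domain → licit binder.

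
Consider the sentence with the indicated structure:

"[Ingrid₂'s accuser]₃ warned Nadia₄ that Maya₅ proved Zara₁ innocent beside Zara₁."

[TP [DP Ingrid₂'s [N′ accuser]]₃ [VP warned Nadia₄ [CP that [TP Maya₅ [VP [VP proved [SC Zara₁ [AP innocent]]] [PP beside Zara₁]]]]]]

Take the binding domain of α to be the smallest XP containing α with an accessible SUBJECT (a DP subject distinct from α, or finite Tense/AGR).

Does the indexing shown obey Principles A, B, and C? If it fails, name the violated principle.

The two coindexed NPs are *Zara₁* and *Zara₁*.
*Zara₁* is an R-expression; no coindexed NP c-commands it, so Principle C holds.
*Zara₁* is an R-expression; *Zara₁* does not c-command it, and no other NP shares its index, so Principle C is satisfied.
All principles are respected.

grammatical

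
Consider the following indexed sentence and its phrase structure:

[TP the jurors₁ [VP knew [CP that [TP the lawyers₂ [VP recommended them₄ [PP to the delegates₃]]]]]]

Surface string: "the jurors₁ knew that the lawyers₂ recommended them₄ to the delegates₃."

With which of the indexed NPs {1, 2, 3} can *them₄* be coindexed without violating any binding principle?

{1}

*them* is a pronoun, so Principle B applies: it must be free in its binding domain.
Binding domain of *them₄*: the embedded TP, whose subject is the lawyers₂.
*the jurors₁* c-commands the pronoun but from outside its binding domain, and is not c-commanded by it → coindexation permitted.
*the lawyers₂* c-commands the pronoun within its binding domain → coindexation would violate Principle B.
*the delegates₃*: the pronoun c-commands this R-expression → coindexation would violate Principle C on *the delegates₃*.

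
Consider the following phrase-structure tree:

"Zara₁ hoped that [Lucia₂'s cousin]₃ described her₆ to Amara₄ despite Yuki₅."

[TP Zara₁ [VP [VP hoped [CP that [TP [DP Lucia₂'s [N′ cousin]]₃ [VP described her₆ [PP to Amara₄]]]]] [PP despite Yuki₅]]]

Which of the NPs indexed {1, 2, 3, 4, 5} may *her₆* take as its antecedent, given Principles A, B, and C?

*her* is a pronoun, so Principle B applies: it must be free in its binding domain.
Binding domain of *her₆*: the embedded TP, whose subject is [Lucia₂'s cousin]₃.
*Zara₁* c-commands the pronoun but from outside its binding domain, and is not c-commanded by it → coindexation permitted.
*Lucia₂* and the pronoun do not c-command one another → neither Principle B nor Principle C is at stake; coindexation permitted.
*[Lucia₂'s cousin]₃* c-commands the pronoun within its binding domain → coindexation would violate Principle B.
*Amara₄*: the pronoun c-commands this R-expression → coindexation would violate Principle C on *Amara₄*.
*Yuki₅* and the pronoun do not c-command one another → neither Principle B nor Principle C is at stake; coindexation permitted.

{1, 2, 5}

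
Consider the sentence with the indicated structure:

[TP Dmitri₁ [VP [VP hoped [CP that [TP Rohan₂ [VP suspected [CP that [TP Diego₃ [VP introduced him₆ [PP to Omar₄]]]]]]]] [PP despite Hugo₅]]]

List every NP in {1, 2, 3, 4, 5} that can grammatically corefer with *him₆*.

*him* is a pronoun, so Principle B applies: it must be free in its binding domain.
Binding domain of *him₆*: the embedded TP, whose subject is Diego₃.
*Dmitri₁* c-commands the pronoun but from outside its binding domain, and is not c-commanded by it → coindexation permitted.
*Rohan₂* c-commands the pronoun but from outside its binding domain, and is not c-commanded by it → coindexation permitted.
*Diego₃* c-commands the pronoun within its binding domain → coindexation would violate Principle B.
*Omar₄*: the pronoun c-commands this R-expression → coindexation would violate Principle C on *Omar₄*.
*Hugo₅* and the pronoun do not c-command one another → neither Principle B nor Principle C is at stake; coindexation permitted.

{1, 2, 5}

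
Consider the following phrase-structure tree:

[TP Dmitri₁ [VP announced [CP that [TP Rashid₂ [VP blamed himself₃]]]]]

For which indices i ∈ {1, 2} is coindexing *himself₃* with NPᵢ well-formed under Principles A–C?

{2}

*himself* is an anaphor, so Principle A applies: it must be bound in its binding domain.
Binding domain of *himself₃*: the embedded TP, whose subject is Rashid₂.
*Dmitri₁* c-commands the anaphor but is outside its binding domain → cannot satisfy Principle A.
*Rashid₂* c-commands the anaphor within its binding domain → licit binder.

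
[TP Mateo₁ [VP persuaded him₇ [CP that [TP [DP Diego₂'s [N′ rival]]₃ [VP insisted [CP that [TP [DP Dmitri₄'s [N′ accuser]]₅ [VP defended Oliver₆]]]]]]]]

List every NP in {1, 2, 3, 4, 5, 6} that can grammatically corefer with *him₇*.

*him* is a pronoun, so Principle B applies: it must be free in its binding domain.
Binding domain of *him₇*: the matrix TP, whose subject is Mateo₁.
*Mateo₁* c-commands the pronoun within its binding domain → coindexation would violate Principle B.
*Diego₂*: the pronoun c-commands this R-expression → coindexation would violate Principle C on *Diego₂*.
*[Diego₂'s rival]₃*: the pronoun c-commands this R-expression → coindexation would violate Principle C on *[Diego₂'s rival]₃*.
*Dmitri₄*: the pronoun c-commands this R-expression → coindexation would violate Principle C on *Dmitri₄*.
*[Dmitri₄'s accuser]₅*: the pronoun c-commands this R-expression → coindexation would violate Principle C on *[Dmitri₄'s accuser]₅*.
*Oliver₆*: the pronoun c-commands this R-expression → coindexation would violate Principle C on *Oliver₆*.

none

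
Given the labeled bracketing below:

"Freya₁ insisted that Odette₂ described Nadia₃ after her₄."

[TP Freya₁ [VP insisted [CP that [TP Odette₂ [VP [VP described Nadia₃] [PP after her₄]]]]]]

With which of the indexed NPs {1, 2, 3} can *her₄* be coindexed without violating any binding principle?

{1, 3}

*her* is a pronoun, so Principle B applies: it must be free in its binding domain.
Binding domain of *her₄*: the embedded TP, whose subject is Odette₂.
*Freya₁* c-commands the pronoun but from outside its binding domain, and is not c-commanded by it → coindexation permitted.
*Odette₂* c-commands the pronoun within its binding domain → coindexation would violate Principle B.
*Nadia₃* and the pronoun do not c-command one another → neither Principle B nor Principle C is at stake; coindexation permitted.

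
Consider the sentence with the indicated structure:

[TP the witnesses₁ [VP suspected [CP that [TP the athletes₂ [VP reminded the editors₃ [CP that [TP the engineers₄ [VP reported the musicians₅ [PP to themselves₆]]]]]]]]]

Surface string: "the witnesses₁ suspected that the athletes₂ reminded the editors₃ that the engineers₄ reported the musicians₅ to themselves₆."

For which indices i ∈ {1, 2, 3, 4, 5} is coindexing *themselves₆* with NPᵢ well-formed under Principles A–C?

*themselves* is an anaphor, so Principle A applies: it must be bound in its binding domain.
Binding domain of *themselves₆*: the embedded TP, whose subject is the engineers₄.
*the witnesses₁* c-commands the anaphor but is outside its binding domain → cannot satisfy Principle A.
*the athletes₂* c-commands the anaphor but is outside its binding domain → cannot satisfy Principle A.
*the editors₃* c-commands the anaphor but is outside its binding domain → cannot satisfy Principle A.
*the engineers₄* c-commands the anaphor within its binding domain → licit binder.
*the musicians₅* c-commands the anaphor within its binding domain → licit binder.

{4, 5}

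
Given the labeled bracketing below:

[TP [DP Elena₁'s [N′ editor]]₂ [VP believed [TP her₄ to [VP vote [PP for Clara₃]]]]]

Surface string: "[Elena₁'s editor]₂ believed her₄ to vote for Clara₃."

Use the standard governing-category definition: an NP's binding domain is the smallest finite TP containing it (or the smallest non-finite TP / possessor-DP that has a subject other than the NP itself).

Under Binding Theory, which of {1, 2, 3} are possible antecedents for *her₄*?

*her* is a pronoun, so Principle B applies: it must be free in its binding domain.
Binding domain of *her₄*: the matrix TP, whose subject is [Elena₁'s editor]₂.
*Elena₁* and the pronoun do not c-command one another → neither Principle B nor Principle C is at stake; coindexation permitted.
*[Elena₁'s editor]₂* c-commands the pronoun within its binding domain → coindexation would violate Principle B.
*Clara₃*: the pronoun c-commands this R-expression → coindexation would violate Principle C on *Clara₃*.

{1}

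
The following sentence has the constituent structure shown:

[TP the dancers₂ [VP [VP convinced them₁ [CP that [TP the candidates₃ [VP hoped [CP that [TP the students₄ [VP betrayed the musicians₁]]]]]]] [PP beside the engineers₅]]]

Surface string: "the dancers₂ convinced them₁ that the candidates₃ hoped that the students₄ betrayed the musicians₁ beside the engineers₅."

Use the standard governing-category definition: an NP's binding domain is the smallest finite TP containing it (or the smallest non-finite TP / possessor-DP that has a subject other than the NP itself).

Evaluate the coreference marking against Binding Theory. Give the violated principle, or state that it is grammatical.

The two coindexed NPs are *them₁* and *the musicians₁*.
*the musicians₁* is an R-expression. Principle C requires it to be free everywhere.
*them₁* c-commands it and carries the same index.
The R-expression is bound → Principle C violation.

Principle C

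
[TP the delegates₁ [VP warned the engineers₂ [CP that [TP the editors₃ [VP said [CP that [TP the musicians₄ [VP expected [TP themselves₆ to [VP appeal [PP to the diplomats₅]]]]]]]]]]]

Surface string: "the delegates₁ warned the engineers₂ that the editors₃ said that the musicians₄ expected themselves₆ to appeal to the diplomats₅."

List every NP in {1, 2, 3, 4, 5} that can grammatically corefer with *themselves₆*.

{4}

*themselves* is an anaphor, so Principle A applies: it must be bound in its binding domain.
Binding domain of *themselves₆*: the embedded TP, whose subject is the musicians₄.
*the delegates₁* c-commands the anaphor but is outside its binding domain → cannot satisfy Principle A.
*the engineers₂* c-commands the anaphor but is outside its binding domain → cannot satisfy Principle A.
*the editors₃* c-commands the anaphor but is outside its binding domain → cannot satisfy Principle A.
*the musicians₄* c-commands the anaphor within its binding domain → licit binder.
*the diplomats₅* does not c-command the anaphor → cannot bind it.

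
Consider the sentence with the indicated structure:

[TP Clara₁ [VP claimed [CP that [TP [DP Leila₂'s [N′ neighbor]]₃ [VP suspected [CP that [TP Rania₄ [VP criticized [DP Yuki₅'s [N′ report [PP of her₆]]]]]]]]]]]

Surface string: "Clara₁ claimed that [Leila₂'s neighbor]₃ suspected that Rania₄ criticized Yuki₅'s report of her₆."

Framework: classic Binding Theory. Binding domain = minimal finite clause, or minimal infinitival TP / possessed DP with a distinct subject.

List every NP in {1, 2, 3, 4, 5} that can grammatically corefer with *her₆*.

{1, 2, 3, 4}

*her* is a pronoun, so Principle B applies: it must be free in its binding domain.
Binding domain of *her₆*: the possessed DP, whose subject is Yuki₅.
*Clara₁* c-commands the pronoun but from outside its binding domain, and is not c-commanded by it → coindexation permitted.
*Leila₂* and the pronoun do not c-command one another → neither Principle B nor Principle C is at stake; coindexation permitted.
*[Leila₂'s neighbor]₃* c-commands the pronoun but from outside its binding domain, and is not c-commanded by it → coindexation permitted.
*Rania₄* c-commands the pronoun but from outside its binding domain, and is not c-commanded by it → coindexation permitted.
*Yuki₅* c-commands the pronoun within its binding domain → coindexation would violate Principle B.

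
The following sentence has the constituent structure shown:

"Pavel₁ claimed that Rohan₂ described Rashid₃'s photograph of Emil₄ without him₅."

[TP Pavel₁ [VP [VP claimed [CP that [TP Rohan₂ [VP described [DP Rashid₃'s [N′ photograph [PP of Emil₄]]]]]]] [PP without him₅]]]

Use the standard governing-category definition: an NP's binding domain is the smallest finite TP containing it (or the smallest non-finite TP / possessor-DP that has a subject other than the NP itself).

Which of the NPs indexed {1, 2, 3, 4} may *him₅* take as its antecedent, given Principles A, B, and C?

*him* is a pronoun, so Principle B applies: it must be free in its binding domain.
Binding domain of *him₅*: the matrix TP, whose subject is Pavel₁.
*Pavel₁* c-commands the pronoun within its binding domain → coindexation would violate Principle B.
*Rohan₂* and the pronoun do not c-command one another → neither Principle B nor Principle C is at stake; coindexation permitted.
*Rashid₃* and the pronoun do not c-command one another → neither Principle B nor Principle C is at stake; coindexation permitted.
*Emil₄* and the pronoun do not c-command one another → neither Principle B nor Principle C is at stake; coindexation permitted.

{2, 3, 4}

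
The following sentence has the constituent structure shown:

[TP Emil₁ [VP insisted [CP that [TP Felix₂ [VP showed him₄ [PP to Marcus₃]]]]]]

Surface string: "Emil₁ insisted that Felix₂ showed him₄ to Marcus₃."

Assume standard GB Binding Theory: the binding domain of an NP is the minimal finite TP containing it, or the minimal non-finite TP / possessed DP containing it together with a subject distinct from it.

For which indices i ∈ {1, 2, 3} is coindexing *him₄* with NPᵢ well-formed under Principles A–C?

*him* is a pronoun, so Principle B applies: it must be free in its binding domain.
Binding domain of *him₄*: the embedded TP, whose subject is Felix₂.
*Emil₁* c-commands the pronoun but from outside its binding domain, and is not c-commanded by it → coindexation permitted.
*Felix₂* c-commands the pronoun within its binding domain → coindexation would violate Principle B.
*Marcus₃*: the pronoun c-commands this R-expression → coindexation would violate Principle C on *Marcus₃*.

{1}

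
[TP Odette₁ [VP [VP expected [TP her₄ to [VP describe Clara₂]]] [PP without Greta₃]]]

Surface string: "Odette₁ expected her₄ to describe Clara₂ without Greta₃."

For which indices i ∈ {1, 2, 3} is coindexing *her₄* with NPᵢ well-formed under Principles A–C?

*her* is a pronoun, so Principle B applies: it must be free in its binding domain.
Binding domain of *her₄*: the matrix TP, whose subject is Odette₁.
*Odette₁* c-commands the pronoun within its binding domain → coindexation would violate Principle B.
*Clara₂*: the pronoun c-commands this R-expression → coindexation would violate Principle C on *Clara₂*.
*Greta₃* and the pronoun do not c-command one another → neither Principle B nor Principle C is at stake; coindexation permitted.

{3}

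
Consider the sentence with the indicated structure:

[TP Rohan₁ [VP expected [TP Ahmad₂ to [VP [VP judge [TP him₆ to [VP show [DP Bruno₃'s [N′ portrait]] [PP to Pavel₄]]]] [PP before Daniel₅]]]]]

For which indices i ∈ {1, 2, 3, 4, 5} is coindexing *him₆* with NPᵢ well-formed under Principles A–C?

{1, 5}

*him* is a pronoun, so Principle B applies: it must be free in its binding domain.
Binding domain of *him₆*: the embedded TP, whose subject is Ahmad₂.
*Rohan₁* c-commands the pronoun but from outside its binding domain, and is not c-commanded by it → coindexation permitted.
*Ahmad₂* c-commands the pronoun within its binding domain → coindexation would violate Principle B.
*Bruno₃*: the pronoun c-commands this R-expression → coindexation would violate Principle C on *Bruno₃*.
*Pavel₄*: the pronoun c-commands this R-expression → coindexation would violate Principle C on *Pavel₄*.
*Daniel₅* and the pronoun do not c-command one another → neither Principle B nor Principle C is at stake; coindexation permitted.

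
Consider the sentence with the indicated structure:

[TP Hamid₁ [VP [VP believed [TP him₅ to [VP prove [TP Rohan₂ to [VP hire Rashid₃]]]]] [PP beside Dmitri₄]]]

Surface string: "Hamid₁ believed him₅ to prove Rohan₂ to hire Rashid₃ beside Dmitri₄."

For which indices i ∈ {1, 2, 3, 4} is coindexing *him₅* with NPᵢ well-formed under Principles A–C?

{4}

*him* is a pronoun, so Principle B applies: it must be free in its binding domain.
Binding domain of *him₅*: the matrix TP, whose subject is Hamid₁.
*Hamid₁* c-commands the pronoun within its binding domain → coindexation would violate Principle B.
*Rohan₂*: the pronoun c-commands this R-expression → coindexation would violate Principle C on *Rohan₂*.
*Rashid₃*: the pronoun c-commands this R-expression → coindexation would violate Principle C on *Rashid₃*.
*Dmitri₄* and the pronoun do not c-command one another → neither Principle B nor Principle C is at stake; coindexation permitted.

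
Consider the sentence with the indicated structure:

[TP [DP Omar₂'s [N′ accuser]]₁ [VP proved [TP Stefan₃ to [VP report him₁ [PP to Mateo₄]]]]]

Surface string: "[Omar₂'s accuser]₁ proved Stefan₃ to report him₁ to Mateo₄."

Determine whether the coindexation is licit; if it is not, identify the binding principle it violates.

grammatical

The two coindexed NPs are *[Omar₂'s accuser]₁* and *him₁*.
*him₁* is a pronoun; its binding domain is the embedded TP, whose subject is Stefan₃. Within that domain it is c-commanded only by *Stefan₃*, which carries a different index — the pronoun is free locally, so Principle B holds.
*[Omar₂'s accuser]₁* is an R-expression; *him₁* does not c-command it, and no other NP shares its index, so Principle C is satisfied.
All principles are respected.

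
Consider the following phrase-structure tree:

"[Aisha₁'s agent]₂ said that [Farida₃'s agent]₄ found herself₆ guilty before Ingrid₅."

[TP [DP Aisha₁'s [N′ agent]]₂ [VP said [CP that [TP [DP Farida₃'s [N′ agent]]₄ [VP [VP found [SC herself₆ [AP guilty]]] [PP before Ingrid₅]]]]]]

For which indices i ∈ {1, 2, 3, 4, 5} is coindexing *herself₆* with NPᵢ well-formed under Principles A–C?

*herself* is an anaphor, so Principle A applies: it must be bound in its binding domain.
Binding domain of *herself₆*: the embedded TP, whose subject is [Farida₃'s agent]₄.
*Aisha₁* does not c-command the anaphor → cannot bind it.
*[Aisha₁'s agent]₂* c-commands the anaphor but is outside its binding domain → cannot satisfy Principle A.
*Farida₃* does not c-command the anaphor → cannot bind it.
*[Farida₃'s agent]₄* c-commands the anaphor within its binding domain → licit binder.
*Ingrid₅* does not c-command the anaphor → cannot bind it.

{4}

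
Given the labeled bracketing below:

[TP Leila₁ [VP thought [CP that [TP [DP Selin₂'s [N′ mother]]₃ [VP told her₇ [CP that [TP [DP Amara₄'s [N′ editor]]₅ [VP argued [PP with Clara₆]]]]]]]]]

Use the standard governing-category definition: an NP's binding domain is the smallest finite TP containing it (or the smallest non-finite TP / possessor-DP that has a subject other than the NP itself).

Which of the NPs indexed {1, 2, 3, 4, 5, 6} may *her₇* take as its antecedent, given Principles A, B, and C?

*her* is a pronoun, so Principle B applies: it must be free in its binding domain.
Binding domain of *her₇*: the embedded TP, whose subject is [Selin₂'s mother]₃.
*Leila₁* c-commands the pronoun but from outside its binding domain, and is not c-commanded by it → coindexation permitted.
*Selin₂* and the pronoun do not c-command one another → neither Principle B nor Principle C is at stake; coindexation permitted.
*[Selin₂'s mother]₃* c-commands the pronoun within its binding domain → coindexation would violate Principle B.
*Amara₄*: the pronoun c-commands this R-expression → coindexation would violate Principle C on *Amara₄*.
*[Amara₄'s editor]₅*: the pronoun c-commands this R-expression → coindexation would violate Principle C on *[Amara₄'s editor]₅*.
*Clara₆*: the pronoun c-commands this R-expression → coindexation would violate Principle C on *Clara₆*.

{1, 2}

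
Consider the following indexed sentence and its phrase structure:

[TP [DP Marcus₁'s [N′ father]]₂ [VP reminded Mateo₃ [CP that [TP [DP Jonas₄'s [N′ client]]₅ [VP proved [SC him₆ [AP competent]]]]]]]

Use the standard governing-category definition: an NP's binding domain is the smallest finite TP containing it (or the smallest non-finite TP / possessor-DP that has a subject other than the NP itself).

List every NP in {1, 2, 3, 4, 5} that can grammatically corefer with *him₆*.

*him* is a pronoun, so Principle B applies: it must be free in its binding domain.
Binding domain of *him₆*: the embedded TP, whose subject is [Jonas₄'s client]₅.
*Marcus₁* and the pronoun do not c-command one another → neither Principle B nor Principle C is at stake; coindexation permitted.
*[Marcus₁'s father]₂* c-commands the pronoun but from outside its binding domain, and is not c-commanded by it → coindexation permitted.
*Mateo₃* c-commands the pronoun but from outside its binding domain, and is not c-commanded by it → coindexation permitted.
*Jonas₄* and the pronoun do not c-command one another → neither Principle B nor Principle C is at stake; coindexation permitted.
*[Jonas₄'s client]₅* c-commands the pronoun within its binding domain → coindexation would violate Principle B.

{1, 2, 3, 4}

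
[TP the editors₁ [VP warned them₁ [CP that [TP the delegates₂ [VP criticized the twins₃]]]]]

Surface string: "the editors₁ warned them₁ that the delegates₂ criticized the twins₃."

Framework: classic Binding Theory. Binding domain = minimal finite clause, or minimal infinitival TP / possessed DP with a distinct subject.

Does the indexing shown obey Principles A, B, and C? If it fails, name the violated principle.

The two coindexed NPs are *the editors₁* and *them₁*.
*them₁* is a pronoun. Its binding domain is the matrix TP, whose subject is the editors₁.
*the editors₁* c-commands it within that domain and carries the same index.
The pronoun is locally bound → Principle B violation.

Principle B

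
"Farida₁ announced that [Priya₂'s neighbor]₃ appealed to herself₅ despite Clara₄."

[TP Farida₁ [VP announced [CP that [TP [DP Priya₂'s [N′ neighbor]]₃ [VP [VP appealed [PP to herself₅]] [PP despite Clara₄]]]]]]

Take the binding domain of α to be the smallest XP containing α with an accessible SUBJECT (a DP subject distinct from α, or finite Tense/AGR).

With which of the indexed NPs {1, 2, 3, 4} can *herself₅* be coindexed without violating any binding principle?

{3}

*herself* is an anaphor, so Principle A applies: it must be bound in its binding domain.
Binding domain of *herself₅*: the embedded TP, whose subject is [Priya₂'s neighbor]₃.
*Farida₁* c-commands the anaphor but is outside its binding domain → cannot satisfy Principle A.
*Priya₂* does not c-command the anaphor → cannot bind it.
*[Priya₂'s neighbor]₃* c-commands the anaphor within its binding domain → licit binder.
*Clara₄* does not c-command the anaphor → cannot bind it.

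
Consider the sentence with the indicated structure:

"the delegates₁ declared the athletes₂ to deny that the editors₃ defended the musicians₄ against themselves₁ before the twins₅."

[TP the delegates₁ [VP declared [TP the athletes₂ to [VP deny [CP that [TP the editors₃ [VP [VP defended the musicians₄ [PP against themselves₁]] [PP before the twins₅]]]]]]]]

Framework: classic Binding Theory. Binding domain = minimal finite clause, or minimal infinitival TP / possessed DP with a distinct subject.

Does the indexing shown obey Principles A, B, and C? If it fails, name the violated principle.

Principle A

The two coindexed NPs are *the delegates₁* and *themselves₁*.
*themselves₁* is an anaphor. Principle A requires it to be bound within its binding domain — the embedded TP, whose subject is the editors₃.
Within that domain it is c-commanded by *the editors₃*, *the musicians₄*, none of which share its index.
*the delegates₁* does c-command the anaphor, but from outside its binding domain.
The anaphor is unbound in its domain → Principle A violation.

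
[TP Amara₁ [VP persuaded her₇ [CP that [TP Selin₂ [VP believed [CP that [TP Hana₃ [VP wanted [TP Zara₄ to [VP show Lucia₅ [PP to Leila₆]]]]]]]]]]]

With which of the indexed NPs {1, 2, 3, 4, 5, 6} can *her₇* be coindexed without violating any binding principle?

none

*her* is a pronoun, so Principle B applies: it must be free in its binding domain.
Binding domain of *her₇*: the matrix TP, whose subject is Amara₁.
*Amara₁* c-commands the pronoun within its binding domain → coindexation would violate Principle B.
*Selin₂*: the pronoun c-commands this R-expression → coindexation would violate Principle C on *Selin₂*.
*Hana₃*: the pronoun c-commands this R-expression → coindexation would violate Principle C on *Hana₃*.
*Zara₄*: the pronoun c-commands this R-expression → coindexation would violate Principle C on *Zara₄*.
*Lucia₅*: the pronoun c-commands this R-expression → coindexation would violate Principle C on *Lucia₅*.
*Leila₆*: the pronoun c-commands this R-expression → coindexation would violate Principle C on *Leila₆*.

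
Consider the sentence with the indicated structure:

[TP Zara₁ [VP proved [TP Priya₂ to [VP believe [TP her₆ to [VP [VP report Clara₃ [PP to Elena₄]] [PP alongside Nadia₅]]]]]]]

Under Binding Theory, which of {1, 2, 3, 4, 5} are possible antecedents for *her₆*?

{1}

*her* is a pronoun, so Principle B applies: it must be free in its binding domain.
Binding domain of *her₆*: the embedded TP, whose subject is Priya₂.
*Zara₁* c-commands the pronoun but from outside its binding domain, and is not c-commanded by it → coindexation permitted.
*Priya₂* c-commands the pronoun within its binding domain → coindexation would violate Principle B.
*Clara₃*: the pronoun c-commands this R-expression → coindexation would violate Principle C on *Clara₃*.
*Elena₄*: the pronoun c-commands this R-expression → coindexation would violate Principle C on *Elena₄*.
*Nadia₅*: the pronoun c-commands this R-expression → coindexation would violate Principle C on *Nadia₅*.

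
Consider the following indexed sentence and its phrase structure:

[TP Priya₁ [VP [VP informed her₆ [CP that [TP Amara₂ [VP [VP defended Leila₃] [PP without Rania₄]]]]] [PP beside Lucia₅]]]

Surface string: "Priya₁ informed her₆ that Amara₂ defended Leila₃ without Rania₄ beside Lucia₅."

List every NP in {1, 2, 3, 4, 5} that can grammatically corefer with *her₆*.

{5}

*her* is a pronoun, so Principle B applies: it must be free in its binding domain.
Binding domain of *her₆*: the matrix TP, whose subject is Priya₁.
*Priya₁* c-commands the pronoun within its binding domain → coindexation would violate Principle B.
*Amara₂*: the pronoun c-commands this R-expression → coindexation would violate Principle C on *Amara₂*.
*Leila₃*: the pronoun c-commands this R-expression → coindexation would violate Principle C on *Leila₃*.
*Rania₄*: the pronoun c-commands this R-expression → coindexation would violate Principle C on *Rania₄*.
*Lucia₅* and the pronoun do not c-command one another → neither Principle B nor Principle C is at stake; coindexation permitted.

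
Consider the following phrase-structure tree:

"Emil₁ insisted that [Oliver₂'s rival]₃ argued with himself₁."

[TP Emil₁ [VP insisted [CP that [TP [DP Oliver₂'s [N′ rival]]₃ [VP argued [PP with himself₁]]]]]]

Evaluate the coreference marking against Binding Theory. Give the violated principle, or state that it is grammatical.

Principle A

The two coindexed NPs are *Emil₁* and *himself₁*.
*himself₁* is an anaphor. Principle A requires it to be bound within its binding domain — the embedded TP, whose subject is [Oliver₂'s rival]₃.
Within that domain it is c-commanded by *[Oliver₂'s rival]₃*, which does not share its index.
*Emil₁* does c-command the anaphor, but from outside its binding domain.
The anaphor is unbound in its domain → Principle A violation.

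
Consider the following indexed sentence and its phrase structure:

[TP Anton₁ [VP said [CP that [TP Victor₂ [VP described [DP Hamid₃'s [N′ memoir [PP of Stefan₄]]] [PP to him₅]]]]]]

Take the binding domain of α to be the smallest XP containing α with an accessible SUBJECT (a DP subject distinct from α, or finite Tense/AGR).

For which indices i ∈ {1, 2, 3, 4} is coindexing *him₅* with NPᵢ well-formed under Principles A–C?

{1, 3, 4}

*him* is a pronoun, so Principle B applies: it must be free in its binding domain.
Binding domain of *him₅*: the embedded TP, whose subject is Victor₂.
*Anton₁* c-commands the pronoun but from outside its binding domain, and is not c-commanded by it → coindexation permitted.
*Victor₂* c-commands the pronoun within its binding domain → coindexation would violate Principle B.
*Hamid₃* and the pronoun do not c-command one another → neither Principle B nor Principle C is at stake; coindexation permitted.
*Stefan₄* and the pronoun do not c-command one another → neither Principle B nor Principle C is at stake; coindexation permitted.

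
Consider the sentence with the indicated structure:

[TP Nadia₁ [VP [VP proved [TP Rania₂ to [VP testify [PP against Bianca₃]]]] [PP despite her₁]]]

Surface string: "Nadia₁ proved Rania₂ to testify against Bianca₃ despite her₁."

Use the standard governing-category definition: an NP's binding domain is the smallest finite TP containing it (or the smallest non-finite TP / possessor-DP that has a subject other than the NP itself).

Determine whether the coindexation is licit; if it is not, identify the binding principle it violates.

The two coindexed NPs are *Nadia₁* and *her₁*.
*her₁* is a pronoun. Its binding domain is the matrix TP, whose subject is Nadia₁.
*Nadia₁* c-commands it within that domain and carries the same index.
The pronoun is locally bound → Principle B violation.

Principle B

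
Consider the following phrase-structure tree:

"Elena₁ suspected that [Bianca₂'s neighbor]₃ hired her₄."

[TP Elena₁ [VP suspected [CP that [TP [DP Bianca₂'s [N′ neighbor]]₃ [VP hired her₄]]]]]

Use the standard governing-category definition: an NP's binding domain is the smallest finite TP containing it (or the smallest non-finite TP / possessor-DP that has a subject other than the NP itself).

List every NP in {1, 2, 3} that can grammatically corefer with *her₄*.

{1, 2}

*her* is a pronoun, so Principle B applies: it must be free in its binding domain.
Binding domain of *her₄*: the embedded TP, whose subject is [Bianca₂'s neighbor]₃.
*Elena₁* c-commands the pronoun but from outside its binding domain, and is not c-commanded by it → coindexation permitted.
*Bianca₂* and the pronoun do not c-command one another → neither Principle B nor Principle C is at stake; coindexation permitted.
*[Bianca₂'s neighbor]₃* c-commands the pronoun within its binding domain → coindexation would violate Principle B.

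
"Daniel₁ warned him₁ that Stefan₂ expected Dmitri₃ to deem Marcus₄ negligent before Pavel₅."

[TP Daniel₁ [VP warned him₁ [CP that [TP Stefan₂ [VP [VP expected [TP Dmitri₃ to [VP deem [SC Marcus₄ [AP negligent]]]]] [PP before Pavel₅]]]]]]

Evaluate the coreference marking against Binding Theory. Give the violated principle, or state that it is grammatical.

Principle B

The two coindexed NPs are *Daniel₁* and *him₁*.
*him₁* is a pronoun. Its binding domain is the matrix TP, whose subject is Daniel₁.
*Daniel₁* c-commands it within that domain and carries the same index.
The pronoun is locally bound → Principle B violation.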